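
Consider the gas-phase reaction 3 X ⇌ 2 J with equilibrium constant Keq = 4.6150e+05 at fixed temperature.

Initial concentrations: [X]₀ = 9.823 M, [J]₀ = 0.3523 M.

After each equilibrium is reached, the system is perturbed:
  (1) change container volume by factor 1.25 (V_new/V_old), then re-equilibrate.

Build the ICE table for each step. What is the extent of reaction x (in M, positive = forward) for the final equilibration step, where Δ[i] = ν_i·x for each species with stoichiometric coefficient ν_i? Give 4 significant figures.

x = -9.5979e-04 M

Q₀ = 1.3095e-04 vs Keq = 4.6150e+05 ⇒ Q<K, forward
Step 1:
                  X         J
  I           9.823    0.3523
  C          -9.776     6.517
  E         0.04676      6.87
  solve Keq expr → x = 3.259; check Q = 4.6150e+05
Then change container volume by factor 1.25 (V_new/V_old).
Step 2:
                  X         J
  I         0.03741     5.496
  C        0.002879  -0.00192
  E         0.04029     5.494
  solve Keq expr → x = -9.5979e-04; check Q = 4.6150e+05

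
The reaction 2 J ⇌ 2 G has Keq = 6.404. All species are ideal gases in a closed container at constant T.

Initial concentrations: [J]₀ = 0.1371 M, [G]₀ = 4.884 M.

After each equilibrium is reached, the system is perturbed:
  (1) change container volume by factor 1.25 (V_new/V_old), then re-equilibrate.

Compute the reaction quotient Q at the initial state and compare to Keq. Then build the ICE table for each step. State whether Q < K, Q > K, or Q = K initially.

Q₀ = 1269; Q > K (proceeds reverse)

Q₀ = 1269 vs Keq = 6.404 ⇒ Q>K, reverse
Step 1:
                  J         G
  Initial    0.1371     4.884
  Change      1.285    -1.285
  Equil       1.422     3.599
  solve Keq expr → x = -0.6425; check Q = 6.404
Then change container volume by factor 1.25 (V_new/V_old).
Step 2:
                  J         G
  Initial     1.138     2.879
  Change          0         0
  Equil       1.138     2.879
  solve Keq expr → x = 0; check Q = 6.404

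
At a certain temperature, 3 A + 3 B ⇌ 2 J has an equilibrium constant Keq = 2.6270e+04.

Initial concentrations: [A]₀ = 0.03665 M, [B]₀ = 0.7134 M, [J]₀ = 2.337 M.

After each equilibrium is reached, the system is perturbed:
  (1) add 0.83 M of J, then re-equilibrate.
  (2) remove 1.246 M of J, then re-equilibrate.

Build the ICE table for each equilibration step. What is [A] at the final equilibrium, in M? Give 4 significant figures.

[A]_eq = 0.06917 M

Q₀ = 3.0556e+05 vs Keq = 2.6270e+04 ⇒ Q>K, reverse
Step 1:
                  A         B         J
  init      0.03665    0.7134     2.337
  Δ         0.04124   0.04124  -0.02749
  eq        0.07789    0.7546      2.31
  solve Keq expr → x = -0.01375; check Q = 2.6270e+04
Then add 0.83 M of J.
Step 2:
                  A         B         J
  init      0.07789    0.7546      3.14
  Δ         0.01555   0.01555  -0.01037
  eq        0.09344    0.7702     3.129
  solve Keq expr → x = -0.005185; check Q = 2.6270e+04
Then remove 1.246 M of J.
Step 3:
                  A         B         J
  init      0.09344    0.7702     1.883
  Δ        -0.02427  -0.02427   0.01618
  eq        0.06917    0.7459     1.899
  solve Keq expr → x = 0.008091; check Q = 2.6270e+04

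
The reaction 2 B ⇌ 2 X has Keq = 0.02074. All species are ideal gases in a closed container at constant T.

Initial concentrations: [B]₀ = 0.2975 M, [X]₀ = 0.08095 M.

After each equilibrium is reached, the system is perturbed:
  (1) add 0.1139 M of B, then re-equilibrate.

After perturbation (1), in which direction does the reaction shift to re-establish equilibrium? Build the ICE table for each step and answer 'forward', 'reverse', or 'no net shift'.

Direction: forward

Q₀ = 0.07404 vs Keq = 0.02074 ⇒ Q>K, reverse
Step 1:
                   B          X
  init        0.2975    0.08095
  Δ          0.03331   -0.03331
  eq          0.3308    0.04764
  solve Keq expr → x = -0.01665; check Q = 0.02074
Then add 0.1139 M of B.
Step 2:
                   B          X
  init        0.4447    0.04764
  Δ         -0.01434    0.01434
  eq          0.4304    0.06198
  solve Keq expr → x = 0.007169; check Q = 0.02074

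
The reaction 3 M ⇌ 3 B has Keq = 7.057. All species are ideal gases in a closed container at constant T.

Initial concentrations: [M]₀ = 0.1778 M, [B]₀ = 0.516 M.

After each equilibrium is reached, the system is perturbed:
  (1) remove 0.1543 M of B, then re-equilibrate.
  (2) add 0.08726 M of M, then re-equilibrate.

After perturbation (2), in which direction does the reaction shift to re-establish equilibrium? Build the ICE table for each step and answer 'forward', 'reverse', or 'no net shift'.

Q₀ = 24.44 vs Keq = 7.057 ⇒ Q>K, reverse
Step 1:
                   M          B
  init        0.1778      0.516
  Δ          0.05996   -0.05996
  eq          0.2378      0.456
  solve Keq expr → x = -0.01999; check Q = 7.057
Then remove 0.1543 M of B.
Step 2:
                   M          B
  init        0.2378     0.3017
  Δ         -0.05288    0.05288
  eq          0.1849     0.3546
  solve Keq expr → x = 0.01763; check Q = 7.057
Then add 0.08726 M of M.
Step 3:
                   M          B
  init        0.2721     0.3546
  Δ         -0.05736    0.05736
  eq          0.2148      0.412
  solve Keq expr → x = 0.01912; check Q = 7.057

Direction: forward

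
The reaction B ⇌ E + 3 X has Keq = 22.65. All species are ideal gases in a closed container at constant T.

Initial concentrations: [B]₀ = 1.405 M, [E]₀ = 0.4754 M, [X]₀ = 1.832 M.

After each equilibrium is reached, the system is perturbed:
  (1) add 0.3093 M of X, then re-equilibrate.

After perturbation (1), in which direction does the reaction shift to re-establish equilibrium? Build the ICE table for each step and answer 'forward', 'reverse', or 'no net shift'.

Q₀ = 2.08 vs Keq = 22.65 ⇒ Q<K, forward
Step 1:
                   B          E          X
  init         1.405     0.4754      1.832
  Δ          -0.3865     0.3865      1.159
  eq           1.019     0.8619      2.991
  solve Keq expr → x = 0.3865; check Q = 22.65
Then add 0.3093 M of X.
Step 2:
                   B          E          X
  init         1.019     0.8619      3.301
  Δ          0.05952   -0.05952    -0.1785
  eq           1.078     0.8023      3.122
  solve Keq expr → x = -0.05952; check Q = 22.65

Direction: reverse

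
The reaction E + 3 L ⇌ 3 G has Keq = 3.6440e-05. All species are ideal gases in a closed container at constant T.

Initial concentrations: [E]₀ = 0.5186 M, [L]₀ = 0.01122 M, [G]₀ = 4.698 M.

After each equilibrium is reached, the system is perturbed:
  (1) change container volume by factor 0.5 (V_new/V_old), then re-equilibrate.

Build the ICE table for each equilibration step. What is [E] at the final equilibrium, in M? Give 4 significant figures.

[E]_eq = 4.012 M

Q₀ = 1.4156e+08 vs Keq = 3.6440e-05 ⇒ Q>K, reverse
Step 1:
                   E          L          G
  init        0.5186    0.01122      4.698
  Δ            1.503      4.509     -4.509
  eq           2.021       4.52     0.1895
  solve Keq expr → x = -1.503; check Q = 3.6440e-05
Then change container volume by factor 0.5 (V_new/V_old).
Step 2:
                   E          L          G
  init         4.043       9.04     0.3789
  Δ          -0.0308   -0.09241    0.09241
  eq           4.012      8.947     0.4713
  solve Keq expr → x = 0.0308; check Q = 3.6440e-05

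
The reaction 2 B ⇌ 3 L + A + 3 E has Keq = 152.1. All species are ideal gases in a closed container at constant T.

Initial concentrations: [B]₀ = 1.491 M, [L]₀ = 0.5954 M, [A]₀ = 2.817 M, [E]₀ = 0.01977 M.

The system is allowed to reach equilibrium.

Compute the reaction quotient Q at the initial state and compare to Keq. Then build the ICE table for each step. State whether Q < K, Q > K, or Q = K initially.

Q₀ = 2.0667e-06 vs Keq = 152.1 ⇒ Q<K, forward
Step 1:
                    B           L           A           E
  I             1.491      0.5954       2.817     0.01977
  C           -0.8834       1.325      0.4417       1.325
  E            0.6076       1.921       3.259       1.345
  solve Keq expr → x = 0.4417; check Q = 152.1

Q₀ = 2.0667e-06; Q < K (proceeds forward)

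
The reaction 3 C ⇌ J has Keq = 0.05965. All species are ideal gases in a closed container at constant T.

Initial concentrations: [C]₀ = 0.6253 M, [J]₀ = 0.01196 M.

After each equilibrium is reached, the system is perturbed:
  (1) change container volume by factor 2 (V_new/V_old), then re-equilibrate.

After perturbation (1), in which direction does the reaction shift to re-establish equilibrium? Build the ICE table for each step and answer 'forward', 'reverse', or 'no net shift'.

Direction: reverse

Q₀ = 0.04892 vs Keq = 0.05965 ⇒ Q<K, forward
Step 1:
                  C         J
  init       0.6253   0.01196
  Δ       -0.006518  0.002173
  eq         0.6188   0.01413
  solve Keq expr → x = 0.002173; check Q = 0.05965
Then change container volume by factor 2 (V_new/V_old).
Step 2:
                  C         J
  init       0.3094  0.007066
  Δ         0.01509 -0.005029
  eq         0.3245  0.002038
  solve Keq expr → x = -0.005029; check Q = 0.05965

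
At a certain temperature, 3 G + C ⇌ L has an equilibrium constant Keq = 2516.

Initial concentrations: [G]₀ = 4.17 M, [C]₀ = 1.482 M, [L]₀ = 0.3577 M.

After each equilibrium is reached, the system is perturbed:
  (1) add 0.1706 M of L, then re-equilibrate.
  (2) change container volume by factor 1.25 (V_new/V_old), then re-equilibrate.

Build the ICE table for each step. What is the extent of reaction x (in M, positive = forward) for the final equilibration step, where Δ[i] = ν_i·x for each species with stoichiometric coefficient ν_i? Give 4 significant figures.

x = -0.009778 M

Q₀ = 0.003329 vs Keq = 2516 ⇒ Q<K, forward
Step 1:
                  G         C         L
  Initial      4.17     1.482    0.3577
  Change     -4.004    -1.335     1.335
  Equil      0.1659    0.1473     1.692
  solve Keq expr → x = 1.335; check Q = 2516
Then add 0.1706 M of L.
Step 2:
                  G         C         L
  Initial    0.1659    0.1473     1.863
  Change   0.004741   0.00158  -0.00158
  Equil      0.1706    0.1489     1.861
  solve Keq expr → x = -0.00158; check Q = 2516
Then change container volume by factor 1.25 (V_new/V_old).
Step 3:
                  G         C         L
  Initial    0.1365    0.1191     1.489
  Change    0.02934  0.009778 -0.009778
  Equil      0.1659    0.1289     1.479
  solve Keq expr → x = -0.009778; check Q = 2516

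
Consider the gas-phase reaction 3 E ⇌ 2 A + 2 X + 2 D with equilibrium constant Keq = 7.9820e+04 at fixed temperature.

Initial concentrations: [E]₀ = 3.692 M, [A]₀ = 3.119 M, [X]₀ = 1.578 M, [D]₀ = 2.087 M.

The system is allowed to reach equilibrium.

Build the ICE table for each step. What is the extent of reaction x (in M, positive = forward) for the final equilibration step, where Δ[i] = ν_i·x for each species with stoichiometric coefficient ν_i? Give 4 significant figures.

x = 1.082 M

Q₀ = 2.097 vs Keq = 7.9820e+04 ⇒ Q<K, forward
Step 1:
                  E         A         X         D
  I           3.692     3.119     1.578     2.087
  C          -3.246     2.164     2.164     2.164
  E          0.4456     5.283     3.742     4.251
  solve Keq expr → x = 1.082; check Q = 7.9820e+04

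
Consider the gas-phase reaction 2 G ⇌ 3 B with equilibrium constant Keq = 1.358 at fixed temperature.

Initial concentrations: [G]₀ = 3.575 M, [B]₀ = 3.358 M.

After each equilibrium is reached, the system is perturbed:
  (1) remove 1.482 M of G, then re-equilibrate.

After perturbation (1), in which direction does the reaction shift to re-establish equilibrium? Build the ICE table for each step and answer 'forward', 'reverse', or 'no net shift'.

Direction: reverse

Q₀ = 2.963 vs Keq = 1.358 ⇒ Q>K, reverse
Step 1:
                  G         B
  I           3.575     3.358
  C          0.3894   -0.5841
  E           3.964     2.774
  solve Keq expr → x = -0.1947; check Q = 1.358
Then remove 1.482 M of G.
Step 2:
                  G         B
  I           2.482     2.774
  C          0.3658   -0.5488
  E           2.848     2.225
  solve Keq expr → x = -0.1829; check Q = 1.358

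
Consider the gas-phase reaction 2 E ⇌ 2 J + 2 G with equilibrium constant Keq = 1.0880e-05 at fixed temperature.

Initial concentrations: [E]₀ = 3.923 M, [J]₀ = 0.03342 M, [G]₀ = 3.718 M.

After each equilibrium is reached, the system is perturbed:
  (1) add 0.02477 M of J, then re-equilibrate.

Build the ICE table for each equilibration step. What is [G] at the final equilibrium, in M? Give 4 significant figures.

[G]_eq = 3.663 M

Q₀ = 0.001003 vs Keq = 1.0880e-05 ⇒ Q>K, reverse
Step 1:
                  E         J         G
  init        3.923   0.03342     3.718
  Δ         0.02988  -0.02988  -0.02988
  eq          3.953  0.003535     3.688
  solve Keq expr → x = -0.01494; check Q = 1.0880e-05
Then add 0.02477 M of J.
Step 2:
                  E         J         G
  init        3.953   0.02831     3.688
  Δ         0.02472  -0.02472  -0.02472
  eq          3.978  0.003581     3.663
  solve Keq expr → x = -0.01236; check Q = 1.0880e-05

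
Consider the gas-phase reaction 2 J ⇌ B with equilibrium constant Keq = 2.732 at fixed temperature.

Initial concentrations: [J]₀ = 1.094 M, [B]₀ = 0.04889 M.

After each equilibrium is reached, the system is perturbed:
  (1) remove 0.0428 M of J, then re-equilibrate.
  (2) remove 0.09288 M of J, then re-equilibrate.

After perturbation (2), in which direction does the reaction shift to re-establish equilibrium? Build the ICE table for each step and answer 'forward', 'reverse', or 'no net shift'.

Q₀ = 0.04085 vs Keq = 2.732 ⇒ Q<K, forward
Step 1:
                   J          B
  Initial      1.094    0.04889
  Change     -0.7096     0.3548
  Equil       0.3844     0.4037
  solve Keq expr → x = 0.3548; check Q = 2.732
Then remove 0.0428 M of J.
Step 2:
                   J          B
  Initial     0.3416     0.4037
  Change      0.0345   -0.01725
  Equil       0.3761     0.3864
  solve Keq expr → x = -0.01725; check Q = 2.732
Then remove 0.09288 M of J.
Step 3:
                   J          B
  Initial     0.2832     0.3864
  Change     0.07434   -0.03717
  Equil       0.3576     0.3493
  solve Keq expr → x = -0.03717; check Q = 2.732

Direction: reverse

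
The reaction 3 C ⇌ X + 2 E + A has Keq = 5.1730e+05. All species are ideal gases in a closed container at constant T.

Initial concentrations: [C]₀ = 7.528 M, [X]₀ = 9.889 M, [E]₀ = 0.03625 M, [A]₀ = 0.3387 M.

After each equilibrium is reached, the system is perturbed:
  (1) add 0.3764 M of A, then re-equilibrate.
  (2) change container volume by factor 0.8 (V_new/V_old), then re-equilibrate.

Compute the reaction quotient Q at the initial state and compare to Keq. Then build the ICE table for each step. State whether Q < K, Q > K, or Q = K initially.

Q₀ = 1.0317e-05; Q < K (proceeds forward)

Q₀ = 1.0317e-05 vs Keq = 5.1730e+05 ⇒ Q<K, forward
Step 1:
                    C           X           E           A
  init          7.528       9.889     0.03625      0.3387
  Δ             -7.41        2.47        4.94        2.47
  eq           0.1184       12.36       4.976       2.809
  solve Keq expr → x = 2.47; check Q = 5.1730e+05
Then add 0.3764 M of A.
Step 2:
                    C           X           E           A
  init         0.1184       12.36       4.976       3.185
  Δ          0.004989   -0.001663   -0.003326   -0.001663
  eq           0.1234       12.36       4.973       3.183
  solve Keq expr → x = -0.001663; check Q = 5.1730e+05
Then change container volume by factor 0.8 (V_new/V_old).
Step 3:
                    C           X           E           A
  init         0.1543       15.45       6.216       3.979
  Δ           0.01171   -0.003902   -0.007804   -0.003902
  eq            0.166       15.44       6.208       3.975
  solve Keq expr → x = -0.003902; check Q = 5.1730e+05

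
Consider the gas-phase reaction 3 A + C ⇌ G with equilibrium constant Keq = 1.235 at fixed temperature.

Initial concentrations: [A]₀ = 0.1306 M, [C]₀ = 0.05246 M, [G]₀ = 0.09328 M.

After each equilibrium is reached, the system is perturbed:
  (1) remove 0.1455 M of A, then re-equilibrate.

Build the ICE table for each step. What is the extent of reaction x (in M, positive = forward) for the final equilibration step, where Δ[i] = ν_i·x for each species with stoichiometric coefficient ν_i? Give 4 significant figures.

x = -0.006442 M

Q₀ = 798.2 vs Keq = 1.235 ⇒ Q>K, reverse
Step 1:
                    A           C           G
  Initial      0.1306     0.05246     0.09328
  Change       0.2516     0.08388    -0.08388
  Equil        0.3822      0.1363    0.009403
  solve Keq expr → x = -0.08388; check Q = 1.235
Then remove 0.1455 M of A.
Step 2:
                    A           C           G
  Initial      0.2367      0.1363    0.009403
  Change      0.01933    0.006442   -0.006442
  Equil        0.2561      0.1428     0.00296
  solve Keq expr → x = -0.006442; check Q = 1.235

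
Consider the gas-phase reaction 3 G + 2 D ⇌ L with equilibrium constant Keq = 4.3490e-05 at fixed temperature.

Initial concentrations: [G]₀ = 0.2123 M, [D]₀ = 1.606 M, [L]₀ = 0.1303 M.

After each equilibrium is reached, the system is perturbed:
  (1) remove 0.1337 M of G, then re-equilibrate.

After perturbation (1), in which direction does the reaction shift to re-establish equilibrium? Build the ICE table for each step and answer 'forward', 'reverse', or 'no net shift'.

Q₀ = 5.28 vs Keq = 4.3490e-05 ⇒ Q>K, reverse
Step 1:
                   G          D          L
  I           0.2123      1.606     0.1303
  C           0.3908     0.2605    -0.1303
  E           0.6031      1.867 3.3238e-05
  solve Keq expr → x = -0.1303; check Q = 4.3490e-05
Then remove 0.1337 M of G.
Step 2:
                   G          D          L
  I           0.4694      1.867 3.3238e-05
  C       5.2683e-05 3.5122e-05 -1.7561e-05
  E           0.4695      1.867 1.5677e-05
  solve Keq expr → x = -1.7561e-05; check Q = 4.3490e-05

Direction: reverse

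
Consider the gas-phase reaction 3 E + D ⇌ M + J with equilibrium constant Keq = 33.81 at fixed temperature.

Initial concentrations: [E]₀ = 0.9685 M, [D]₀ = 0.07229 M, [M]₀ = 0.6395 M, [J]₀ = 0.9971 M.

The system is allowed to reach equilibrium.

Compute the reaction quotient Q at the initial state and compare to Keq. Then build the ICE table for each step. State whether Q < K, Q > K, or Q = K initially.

Q₀ = 9.71 vs Keq = 33.81 ⇒ Q<K, forward
Step 1:
                  E         D         M         J
  I          0.9685   0.07229    0.6395    0.9971
  C         -0.1162  -0.03873   0.03873   0.03873
  E          0.8523   0.03356    0.6782     1.036
  solve Keq expr → x = 0.03873; check Q = 33.81

Q₀ = 9.71; Q < K (proceeds forward)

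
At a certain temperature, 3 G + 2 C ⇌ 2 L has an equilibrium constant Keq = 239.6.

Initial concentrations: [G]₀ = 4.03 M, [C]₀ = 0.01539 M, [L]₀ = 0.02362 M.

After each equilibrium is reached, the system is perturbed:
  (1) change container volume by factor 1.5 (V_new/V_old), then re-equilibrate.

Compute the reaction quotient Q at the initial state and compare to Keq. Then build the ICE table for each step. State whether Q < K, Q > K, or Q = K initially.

Q₀ = 0.03599 vs Keq = 239.6 ⇒ Q<K, forward
Step 1:
                    G           C           L
  init           4.03     0.01539     0.02362
  Δ          -0.02262    -0.01508     0.01508
  eq            4.007  3.1164e-04      0.0387
  solve Keq expr → x = 0.007539; check Q = 239.6
Then change container volume by factor 1.5 (V_new/V_old).
Step 2:
                    G           C           L
  init          2.672  2.0776e-04      0.0258
  Δ        2.5700e-04  1.7133e-04 -1.7133e-04
  eq            2.672  3.7909e-04     0.02563
  solve Keq expr → x = -8.5666e-05; check Q = 239.6

Q₀ = 0.03599; Q < K (proceeds forward)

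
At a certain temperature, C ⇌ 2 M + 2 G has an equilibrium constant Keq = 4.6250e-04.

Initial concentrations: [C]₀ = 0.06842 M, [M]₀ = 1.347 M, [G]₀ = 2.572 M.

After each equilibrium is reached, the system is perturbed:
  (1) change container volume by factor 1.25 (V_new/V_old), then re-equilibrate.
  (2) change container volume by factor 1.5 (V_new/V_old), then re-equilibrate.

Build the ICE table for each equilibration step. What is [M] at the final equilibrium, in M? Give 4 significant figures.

Q₀ = 175.4 vs Keq = 4.6250e-04 ⇒ Q>K, reverse
Step 1:
                    C           M           G
  I           0.06842       1.347       2.572
  C            0.6661      -1.332      -1.332
  E            0.7345     0.01487        1.24
  solve Keq expr → x = -0.6661; check Q = 4.6250e-04
Then change container volume by factor 1.25 (V_new/V_old).
Step 2:
                    C           M           G
  I            0.5876     0.01189      0.9919
  C         -0.002309    0.004618    0.004618
  E            0.5853     0.01651      0.9965
  solve Keq expr → x = 0.002309; check Q = 4.6250e-04
Then change container volume by factor 1.5 (V_new/V_old).
Step 3:
                    C           M           G
  I            0.3902     0.01101      0.6643
  C         -0.004418    0.008835    0.008835
  E            0.3858     0.01984      0.6732
  solve Keq expr → x = 0.004418; check Q = 4.6250e-04

[M]_eq = 0.01984 M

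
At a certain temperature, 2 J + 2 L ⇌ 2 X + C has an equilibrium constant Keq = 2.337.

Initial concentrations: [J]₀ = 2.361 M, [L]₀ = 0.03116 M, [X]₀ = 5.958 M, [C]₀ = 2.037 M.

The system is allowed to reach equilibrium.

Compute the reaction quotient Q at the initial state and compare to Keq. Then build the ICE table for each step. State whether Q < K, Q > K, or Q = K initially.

Q₀ = 1.3360e+04; Q > K (proceeds reverse)

Q₀ = 1.3360e+04 vs Keq = 2.337 ⇒ Q>K, reverse
Step 1:
                    J           L           X           C
  init          2.361     0.03116       5.958       2.037
  Δ             1.093       1.093      -1.093     -0.5467
  eq            3.454       1.125       4.865        1.49
  solve Keq expr → x = -0.5467; check Q = 2.337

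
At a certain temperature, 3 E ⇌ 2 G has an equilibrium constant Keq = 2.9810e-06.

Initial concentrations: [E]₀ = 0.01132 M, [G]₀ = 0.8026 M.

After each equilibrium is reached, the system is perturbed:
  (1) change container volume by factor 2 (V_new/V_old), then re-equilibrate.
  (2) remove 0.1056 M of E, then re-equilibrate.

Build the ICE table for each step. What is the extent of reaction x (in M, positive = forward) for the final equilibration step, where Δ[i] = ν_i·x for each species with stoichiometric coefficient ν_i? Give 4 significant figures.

Q₀ = 4.4408e+05 vs Keq = 2.9810e-06 ⇒ Q>K, reverse
Step 1:
                   E          G
  I          0.01132     0.8026
  C              1.2    -0.8003
  E            1.212   0.002303
  solve Keq expr → x = -0.4001; check Q = 2.9810e-06
Then change container volume by factor 2 (V_new/V_old).
Step 2:
                   E          G
  I           0.6059   0.001152
  C       5.0439e-04 -3.3626e-04
  E           0.6064 8.1528e-04
  solve Keq expr → x = -1.6813e-04; check Q = 2.9810e-06
Then remove 0.1056 M of E.
Step 3:
                   E          G
  I           0.5008 8.1528e-04
  C       3.0427e-04 -2.0285e-04
  E           0.5011 6.1243e-04
  solve Keq expr → x = -1.0142e-04; check Q = 2.9810e-06

x = -1.0142e-04 M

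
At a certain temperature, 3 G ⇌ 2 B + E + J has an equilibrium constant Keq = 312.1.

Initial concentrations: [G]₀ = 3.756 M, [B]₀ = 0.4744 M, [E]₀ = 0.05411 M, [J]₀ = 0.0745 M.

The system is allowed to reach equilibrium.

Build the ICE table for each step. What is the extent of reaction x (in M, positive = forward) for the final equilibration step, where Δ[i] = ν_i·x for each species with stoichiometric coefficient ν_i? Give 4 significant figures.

x = 1.142 M

Q₀ = 1.7122e-05 vs Keq = 312.1 ⇒ Q<K, forward
Step 1:
                  G         B         E         J
  Initial     3.756    0.4744   0.05411    0.0745
  Change     -3.427     2.285     1.142     1.142
  Equil      0.3287     2.759     1.197     1.217
  solve Keq expr → x = 1.142; check Q = 312.1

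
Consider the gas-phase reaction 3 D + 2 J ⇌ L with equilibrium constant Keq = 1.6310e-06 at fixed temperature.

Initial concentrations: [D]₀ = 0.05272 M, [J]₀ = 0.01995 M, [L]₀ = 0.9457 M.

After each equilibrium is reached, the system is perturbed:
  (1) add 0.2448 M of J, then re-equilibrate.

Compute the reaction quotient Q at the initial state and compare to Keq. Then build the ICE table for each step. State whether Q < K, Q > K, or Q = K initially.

Q₀ = 1.6216e+07 vs Keq = 1.6310e-06 ⇒ Q>K, reverse
Step 1:
                    D           J           L
  Initial     0.05272     0.01995      0.9457
  Change        2.837       1.891     -0.9456
  Equil         2.889       1.911  1.4369e-04
  solve Keq expr → x = -0.9456; check Q = 1.6310e-06
Then add 0.2448 M of J.
Step 2:
                    D           J           L
  Initial       2.889       2.156  1.4369e-04
  Change  -1.1740e-04 -7.8268e-05  3.9134e-05
  Equil         2.889       2.156  1.8282e-04
  solve Keq expr → x = 3.9134e-05; check Q = 1.6310e-06

Q₀ = 1.6216e+07; Q > K (proceeds reverse)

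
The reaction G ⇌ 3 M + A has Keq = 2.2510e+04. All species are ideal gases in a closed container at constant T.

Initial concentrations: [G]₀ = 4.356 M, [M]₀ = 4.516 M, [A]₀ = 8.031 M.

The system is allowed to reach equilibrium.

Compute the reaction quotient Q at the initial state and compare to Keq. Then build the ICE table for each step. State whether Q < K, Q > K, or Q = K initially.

Q₀ = 169.8 vs Keq = 2.2510e+04 ⇒ Q<K, forward
Step 1:
                  G         M         A
  Initial     4.356     4.516     8.031
  Change     -3.075     9.226     3.075
  Equil       1.281     13.74     11.11
  solve Keq expr → x = 3.075; check Q = 2.2510e+04

Q₀ = 169.8; Q < K (proceeds forward)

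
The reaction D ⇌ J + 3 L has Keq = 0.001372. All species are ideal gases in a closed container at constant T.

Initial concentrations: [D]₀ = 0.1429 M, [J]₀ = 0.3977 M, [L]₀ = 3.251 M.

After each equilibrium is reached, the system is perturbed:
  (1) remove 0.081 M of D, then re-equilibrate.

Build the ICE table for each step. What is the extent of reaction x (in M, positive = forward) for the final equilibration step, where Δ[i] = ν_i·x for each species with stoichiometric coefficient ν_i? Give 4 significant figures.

Q₀ = 95.63 vs Keq = 0.001372 ⇒ Q>K, reverse
Step 1:
                   D          J          L
  init        0.1429     0.3977      3.251
  Δ           0.3976    -0.3976     -1.193
  eq          0.5405 8.5060e-05      2.058
  solve Keq expr → x = -0.3976; check Q = 0.001372
Then remove 0.081 M of D.
Step 2:
                   D          J          L
  init        0.4595 8.5060e-05      2.058
  Δ       1.2741e-05 -1.2741e-05 -3.8223e-05
  eq          0.4595 7.2320e-05      2.058
  solve Keq expr → x = -1.2741e-05; check Q = 0.001372

x = -1.2741e-05 M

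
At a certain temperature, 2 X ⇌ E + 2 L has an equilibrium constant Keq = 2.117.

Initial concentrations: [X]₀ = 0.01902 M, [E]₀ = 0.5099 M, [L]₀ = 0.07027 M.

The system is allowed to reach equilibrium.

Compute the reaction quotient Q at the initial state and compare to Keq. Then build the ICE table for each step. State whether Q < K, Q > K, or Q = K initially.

Q₀ = 6.96 vs Keq = 2.117 ⇒ Q>K, reverse
Step 1:
                  X         E         L
  init      0.01902    0.5099   0.07027
  Δ         0.01028 -0.005138  -0.01028
  eq         0.0293    0.5048   0.05999
  solve Keq expr → x = -0.005138; check Q = 2.117

Q₀ = 6.96; Q > K (proceeds reverse)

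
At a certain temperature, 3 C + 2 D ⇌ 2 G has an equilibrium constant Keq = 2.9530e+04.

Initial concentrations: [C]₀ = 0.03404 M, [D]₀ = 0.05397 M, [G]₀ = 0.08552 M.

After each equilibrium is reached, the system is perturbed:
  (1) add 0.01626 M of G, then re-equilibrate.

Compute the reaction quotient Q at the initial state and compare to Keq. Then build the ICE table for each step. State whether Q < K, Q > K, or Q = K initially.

Q₀ = 6.3659e+04 vs Keq = 2.9530e+04 ⇒ Q>K, reverse
Step 1:
                  C         D         G
  Initial   0.03404   0.05397   0.08552
  Change   0.006371  0.004248 -0.004248
  Equil     0.04041   0.05822   0.08127
  solve Keq expr → x = -0.002124; check Q = 2.9530e+04
Then add 0.01626 M of G.
Step 2:
                  C         D         G
  Initial   0.04041   0.05822   0.09753
  Change    0.00339   0.00226  -0.00226
  Equil      0.0438   0.06048   0.09527
  solve Keq expr → x = -0.00113; check Q = 2.9530e+04

Q₀ = 6.3659e+04; Q > K (proceeds reverse)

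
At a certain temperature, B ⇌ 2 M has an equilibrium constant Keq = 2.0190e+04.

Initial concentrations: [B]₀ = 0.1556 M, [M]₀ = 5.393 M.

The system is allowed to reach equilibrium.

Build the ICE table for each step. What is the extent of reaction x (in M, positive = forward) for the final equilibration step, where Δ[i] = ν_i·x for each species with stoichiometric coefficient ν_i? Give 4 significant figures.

Q₀ = 186.9 vs Keq = 2.0190e+04 ⇒ Q<K, forward
Step 1:
                    B           M
  I            0.1556       5.393
  C            -0.154       0.308
  E           0.00161       5.701
  solve Keq expr → x = 0.154; check Q = 2.0190e+04

x = 0.154 M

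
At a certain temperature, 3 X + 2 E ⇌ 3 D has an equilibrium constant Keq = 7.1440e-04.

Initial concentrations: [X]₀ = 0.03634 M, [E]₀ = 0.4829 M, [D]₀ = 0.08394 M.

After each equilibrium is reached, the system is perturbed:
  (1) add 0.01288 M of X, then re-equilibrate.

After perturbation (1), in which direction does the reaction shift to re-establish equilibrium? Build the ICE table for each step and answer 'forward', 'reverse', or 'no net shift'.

Q₀ = 52.85 vs Keq = 7.1440e-04 ⇒ Q>K, reverse
Step 1:
                   X          E          D
  I          0.03634     0.4829    0.08394
  C          0.07725     0.0515   -0.07725
  E           0.1136     0.5344   0.006687
  solve Keq expr → x = -0.02575; check Q = 7.1440e-04
Then add 0.01288 M of X.
Step 2:
                   X          E          D
  I           0.1265     0.5344   0.006687
  C       -7.1195e-04 -4.7463e-04 7.1195e-04
  E           0.1258     0.5339   0.007399
  solve Keq expr → x = 2.3732e-04; check Q = 7.1440e-04

Direction: forward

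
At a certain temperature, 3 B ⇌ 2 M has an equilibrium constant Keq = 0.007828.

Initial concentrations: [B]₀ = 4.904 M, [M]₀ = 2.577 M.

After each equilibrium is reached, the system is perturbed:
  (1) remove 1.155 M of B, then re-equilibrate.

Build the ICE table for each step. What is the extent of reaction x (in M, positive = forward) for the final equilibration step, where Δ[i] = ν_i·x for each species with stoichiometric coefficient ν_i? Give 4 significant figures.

x = -0.1273 M

Q₀ = 0.05631 vs Keq = 0.007828 ⇒ Q>K, reverse
Step 1:
                   B          M
  init         4.904      2.577
  Δ            1.643     -1.095
  eq           6.547      1.482
  solve Keq expr → x = -0.5475; check Q = 0.007828
Then remove 1.155 M of B.
Step 2:
                   B          M
  init         5.392      1.482
  Δ           0.3819    -0.2546
  eq           5.773      1.227
  solve Keq expr → x = -0.1273; check Q = 0.007828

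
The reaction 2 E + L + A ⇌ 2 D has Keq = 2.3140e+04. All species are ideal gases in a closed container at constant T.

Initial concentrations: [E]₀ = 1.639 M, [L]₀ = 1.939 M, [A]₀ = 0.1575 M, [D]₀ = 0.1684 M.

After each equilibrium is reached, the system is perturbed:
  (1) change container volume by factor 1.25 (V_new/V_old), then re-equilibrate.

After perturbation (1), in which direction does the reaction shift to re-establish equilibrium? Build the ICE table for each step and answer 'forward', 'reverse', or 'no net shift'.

Q₀ = 0.03457 vs Keq = 2.3140e+04 ⇒ Q<K, forward
Step 1:
                  E         L         A         D
  init        1.639     1.939    0.1575    0.1684
  Δ          -0.315   -0.1575   -0.1575     0.315
  eq          1.324     1.782 3.2335e-06    0.4834
  solve Keq expr → x = 0.1575; check Q = 2.3140e+04
Then change container volume by factor 1.25 (V_new/V_old).
Step 2:
                  E         L         A         D
  init        1.059     1.425 2.5868e-06    0.3867
  Δ       2.9100e-06 1.4550e-06 1.4550e-06 -2.9100e-06
  eq          1.059     1.425 4.0418e-06    0.3867
  solve Keq expr → x = -1.4550e-06; check Q = 2.3140e+04

Direction: reverse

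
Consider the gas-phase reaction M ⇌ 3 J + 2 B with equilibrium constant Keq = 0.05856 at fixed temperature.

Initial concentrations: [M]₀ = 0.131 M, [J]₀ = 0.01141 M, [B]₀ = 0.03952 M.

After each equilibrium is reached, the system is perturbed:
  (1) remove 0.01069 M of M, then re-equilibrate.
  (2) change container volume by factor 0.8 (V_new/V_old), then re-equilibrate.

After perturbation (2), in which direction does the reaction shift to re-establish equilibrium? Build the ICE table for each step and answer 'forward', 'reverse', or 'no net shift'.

Q₀ = 1.7710e-08 vs Keq = 0.05856 ⇒ Q<K, forward
Step 1:
                    M           J           B
  init          0.131     0.01141     0.03952
  Δ           -0.1006      0.3018      0.2012
  eq           0.0304      0.3132      0.2407
  solve Keq expr → x = 0.1006; check Q = 0.05856
Then remove 0.01069 M of M.
Step 2:
                    M           J           B
  init        0.01971      0.3132      0.2407
  Δ          0.004718    -0.01415   -0.009436
  eq          0.02443      0.2991      0.2313
  solve Keq expr → x = -0.004718; check Q = 0.05856
Then change container volume by factor 0.8 (V_new/V_old).
Step 3:
                    M           J           B
  init        0.03054      0.3738      0.2891
  Δ           0.01329    -0.03987    -0.02658
  eq          0.04383      0.3339      0.2625
  solve Keq expr → x = -0.01329; check Q = 0.05856

Direction: reverse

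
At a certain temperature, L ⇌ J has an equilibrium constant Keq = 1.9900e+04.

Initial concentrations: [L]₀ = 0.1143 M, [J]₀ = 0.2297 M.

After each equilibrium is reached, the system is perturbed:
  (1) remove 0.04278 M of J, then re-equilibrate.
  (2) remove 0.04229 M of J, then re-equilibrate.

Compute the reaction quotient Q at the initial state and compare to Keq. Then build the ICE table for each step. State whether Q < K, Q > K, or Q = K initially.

Q₀ = 2.01 vs Keq = 1.9900e+04 ⇒ Q<K, forward
Step 1:
                    L           J
  I            0.1143      0.2297
  C           -0.1143      0.1143
  E        1.7286e-05       0.344
  solve Keq expr → x = 0.1143; check Q = 1.9900e+04
Then remove 0.04278 M of J.
Step 2:
                    L           J
  I        1.7286e-05      0.3012
  C       -2.1496e-06  2.1496e-06
  E        1.5136e-05      0.3012
  solve Keq expr → x = 2.1496e-06; check Q = 1.9900e+04
Then remove 0.04229 M of J.
Step 3:
                    L           J
  I        1.5136e-05      0.2589
  C       -2.1250e-06  2.1250e-06
  E        1.3011e-05      0.2589
  solve Keq expr → x = 2.1250e-06; check Q = 1.9900e+04

Q₀ = 2.01; Q < K (proceeds forward)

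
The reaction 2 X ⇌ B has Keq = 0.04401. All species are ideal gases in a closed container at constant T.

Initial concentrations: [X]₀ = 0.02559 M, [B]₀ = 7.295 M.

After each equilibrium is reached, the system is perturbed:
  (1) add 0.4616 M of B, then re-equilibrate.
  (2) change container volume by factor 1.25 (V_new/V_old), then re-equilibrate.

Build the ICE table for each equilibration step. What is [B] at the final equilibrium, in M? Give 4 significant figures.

[B]_eq = 2.47 M

Q₀ = 1.1140e+04 vs Keq = 0.04401 ⇒ Q>K, reverse
Step 1:
                    X           B
  Initial     0.02559       7.295
  Change        8.376      -4.188
  Equil         8.402       3.107
  solve Keq expr → x = -4.188; check Q = 0.04401
Then add 0.4616 M of B.
Step 2:
                    X           B
  Initial       8.402       3.568
  Change       0.3676     -0.1838
  Equil          8.77       3.385
  solve Keq expr → x = -0.1838; check Q = 0.04401
Then change container volume by factor 1.25 (V_new/V_old).
Step 3:
                    X           B
  Initial       7.016       2.708
  Change       0.4757     -0.2378
  Equil         7.491        2.47
  solve Keq expr → x = -0.2378; check Q = 0.04401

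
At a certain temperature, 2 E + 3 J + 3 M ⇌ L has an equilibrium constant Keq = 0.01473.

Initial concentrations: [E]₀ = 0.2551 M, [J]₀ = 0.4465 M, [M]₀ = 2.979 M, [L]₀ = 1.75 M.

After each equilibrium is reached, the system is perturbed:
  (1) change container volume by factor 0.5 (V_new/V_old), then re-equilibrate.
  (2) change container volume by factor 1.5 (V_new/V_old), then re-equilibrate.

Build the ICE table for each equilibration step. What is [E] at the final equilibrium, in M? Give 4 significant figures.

[E]_eq = 0.8051 M

Q₀ = 11.43 vs Keq = 0.01473 ⇒ Q>K, reverse
Step 1:
                   E          J          M          L
  Initial     0.2551     0.4465      2.979       1.75
  Change      0.5921     0.8882     0.8882    -0.2961
  Equil       0.8472      1.335      3.867      1.454
  solve Keq expr → x = -0.2961; check Q = 0.01473
Then change container volume by factor 0.5 (V_new/V_old).
Step 2:
                   E          J          M          L
  Initial      1.694      2.669      7.734      2.908
  Change     -0.9714     -1.457     -1.457     0.4857
  Equil       0.7231      1.212      6.277      3.394
  solve Keq expr → x = 0.4857; check Q = 0.01473
Then change container volume by factor 1.5 (V_new/V_old).
Step 3:
                   E          J          M          L
  Initial      0.482     0.8082      4.185      2.262
  Change      0.3231     0.4847     0.4847    -0.1616
  Equil       0.8051      1.293       4.67      2.101
  solve Keq expr → x = -0.1616; check Q = 0.01473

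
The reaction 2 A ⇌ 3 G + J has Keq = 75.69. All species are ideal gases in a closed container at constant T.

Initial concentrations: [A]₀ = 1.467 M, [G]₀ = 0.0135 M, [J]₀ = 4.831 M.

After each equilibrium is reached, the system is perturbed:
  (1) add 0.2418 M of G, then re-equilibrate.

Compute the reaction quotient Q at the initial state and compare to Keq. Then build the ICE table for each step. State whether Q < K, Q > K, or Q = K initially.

Q₀ = 5.5230e-06; Q < K (proceeds forward)

Q₀ = 5.5230e-06 vs Keq = 75.69 ⇒ Q<K, forward
Step 1:
                  A         G         J
  I           1.467    0.0135     4.831
  C         -0.9845     1.477    0.4923
  E          0.4825      1.49     5.323
  solve Keq expr → x = 0.4923; check Q = 75.69
Then add 0.2418 M of G.
Step 2:
                  A         G         J
  I          0.4825     1.732     5.323
  C         0.06783   -0.1017  -0.03391
  E          0.5503      1.63     5.289
  solve Keq expr → x = -0.03391; check Q = 75.69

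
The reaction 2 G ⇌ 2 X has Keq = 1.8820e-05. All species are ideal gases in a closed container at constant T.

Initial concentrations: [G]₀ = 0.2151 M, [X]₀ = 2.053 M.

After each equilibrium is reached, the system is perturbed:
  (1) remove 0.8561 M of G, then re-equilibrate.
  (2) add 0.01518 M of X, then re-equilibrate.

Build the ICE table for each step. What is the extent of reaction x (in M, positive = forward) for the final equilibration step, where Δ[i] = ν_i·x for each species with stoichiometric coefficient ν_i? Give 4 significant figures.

x = -0.007557 M

Q₀ = 91.1 vs Keq = 1.8820e-05 ⇒ Q>K, reverse
Step 1:
                  G         X
  Initial    0.2151     2.053
  Change      2.043    -2.043
  Equil       2.258  0.009797
  solve Keq expr → x = -1.022; check Q = 1.8820e-05
Then remove 0.8561 M of G.
Step 2:
                  G         X
  Initial     1.402  0.009797
  Change   0.003698 -0.003698
  Equil       1.406  0.006099
  solve Keq expr → x = -0.001849; check Q = 1.8820e-05
Then add 0.01518 M of X.
Step 3:
                  G         X
  Initial     1.406   0.02128
  Change    0.01511  -0.01511
  Equil       1.421  0.006165
  solve Keq expr → x = -0.007557; check Q = 1.8820e-05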